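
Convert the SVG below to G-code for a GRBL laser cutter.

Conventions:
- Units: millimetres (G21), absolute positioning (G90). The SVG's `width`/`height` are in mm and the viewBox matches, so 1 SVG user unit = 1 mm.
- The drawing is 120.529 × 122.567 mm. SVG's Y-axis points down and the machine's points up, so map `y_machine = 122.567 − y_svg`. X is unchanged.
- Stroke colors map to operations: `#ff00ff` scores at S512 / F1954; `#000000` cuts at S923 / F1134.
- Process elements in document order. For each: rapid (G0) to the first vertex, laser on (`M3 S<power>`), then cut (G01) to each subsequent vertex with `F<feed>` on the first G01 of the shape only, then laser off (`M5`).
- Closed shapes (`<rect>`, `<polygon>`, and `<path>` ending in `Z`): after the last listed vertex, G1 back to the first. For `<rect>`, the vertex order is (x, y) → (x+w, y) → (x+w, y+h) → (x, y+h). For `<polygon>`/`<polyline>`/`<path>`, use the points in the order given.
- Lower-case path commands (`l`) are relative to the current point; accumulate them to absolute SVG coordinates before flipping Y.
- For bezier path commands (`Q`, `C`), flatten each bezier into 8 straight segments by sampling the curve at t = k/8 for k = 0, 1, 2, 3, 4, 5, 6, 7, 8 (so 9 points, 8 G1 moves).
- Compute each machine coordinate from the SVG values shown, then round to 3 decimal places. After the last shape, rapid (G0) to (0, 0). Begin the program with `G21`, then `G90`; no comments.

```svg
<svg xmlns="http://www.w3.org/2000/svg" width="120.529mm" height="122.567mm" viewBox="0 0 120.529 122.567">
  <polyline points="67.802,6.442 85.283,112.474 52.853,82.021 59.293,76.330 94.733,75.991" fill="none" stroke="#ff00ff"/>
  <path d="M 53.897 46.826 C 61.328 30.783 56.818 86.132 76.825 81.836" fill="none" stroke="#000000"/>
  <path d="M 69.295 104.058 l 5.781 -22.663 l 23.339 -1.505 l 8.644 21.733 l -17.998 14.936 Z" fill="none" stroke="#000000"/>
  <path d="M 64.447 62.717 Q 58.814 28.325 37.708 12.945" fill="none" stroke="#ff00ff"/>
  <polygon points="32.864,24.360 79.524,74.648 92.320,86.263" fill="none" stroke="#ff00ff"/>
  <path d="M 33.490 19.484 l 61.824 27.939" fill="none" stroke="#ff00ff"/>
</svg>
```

G21
G90
G0 X67.802 Y116.125
M3 S512
G01 X85.283 Y10.093 F1954
G01 X52.853 Y40.546
G01 X59.293 Y46.237
G01 X94.733 Y46.576
M5
G0 X53.897 Y75.741
M3 S923
G01 X56.195 Y78.667 F1134
G01 X57.801 Y76.435
G01 X59.142 Y70.581
G01 X60.645 Y62.641
G01 X62.738 Y54.151
G01 X65.847 Y46.645
G01 X70.400 Y41.660
G01 X76.825 Y40.731
M5
G0 X69.295 Y18.509
M3 S923
G01 X75.076 Y41.172 F1134
G01 X98.415 Y42.677
G01 X107.059 Y20.944
G01 X89.061 Y6.008
G01 X69.295 Y18.509
M5
G0 X64.447 Y59.850
M3 S512
G01 X62.797 Y68.151 F1954
G01 X60.663 Y75.858
G01 X58.046 Y82.970
G01 X54.946 Y89.489
G01 X51.362 Y95.413
G01 X47.294 Y100.744
G01 X42.743 Y105.480
G01 X37.708 Y109.622
M5
G0 X32.864 Y98.207
M3 S512
G01 X79.524 Y47.919 F1954
G01 X92.320 Y36.304
G01 X32.864 Y98.207
M5
G0 X33.490 Y103.083
M3 S512
G01 X95.314 Y75.144 F1954
M5
G0 X0.000 Y0.000

Since the viewBox matches the mm dimensions, user units are millimetres directly. The only transform is the Y-flip y_m = 122.567 − y_svg.

Shape 1 is a open polyline drawn with `<polyline>`. Its stroke #ff00ff means score at S512, F1954. After flipping Y the toolpath is (67.802,116.125) → (85.283,10.093) → (52.853,40.546) → (59.293,46.237) → (94.733,46.576).

Shape 2 is a cubic bezier drawn with `<path>`. Its stroke #000000 means cut at S923, F1134. After flipping Y the toolpath is (53.897,75.741) → (56.195,78.667) → (57.801,76.435) → (59.142,70.581) → (60.645,62.641) → (62.738,54.151) → (65.847,46.645) → (70.400,41.660) → (76.825,40.731).

Shape 3 is a regular polygon drawn with `<path>`. Its stroke #000000 means cut at S923, F1134. After flipping Y the toolpath is (69.295,18.509) → (75.076,41.172) → (98.415,42.677) → (107.059,20.944) → (89.061,6.008) → (69.295,18.509), returning to the start.

Shape 4 is a quadratic bezier drawn with `<path>`. Its stroke #ff00ff means score at S512, F1954. After flipping Y the toolpath is (64.447,59.850) → (62.797,68.151) → (60.663,75.858) → (58.046,82.970) → (54.946,89.489) → (51.362,95.413) → (47.294,100.744) → (42.743,105.480) → (37.708,109.622).

Shape 5 is a closed polygon drawn with `<polygon>`. Its stroke #ff00ff means score at S512, F1954. After flipping Y the toolpath is (32.864,98.207) → (79.524,47.919) → (92.320,36.304) → (32.864,98.207), returning to the start.

Shape 6 is a line segment drawn with `<path>`. Its stroke #ff00ff means score at S512, F1954. After flipping Y the toolpath is (33.490,103.083) → (95.314,75.144).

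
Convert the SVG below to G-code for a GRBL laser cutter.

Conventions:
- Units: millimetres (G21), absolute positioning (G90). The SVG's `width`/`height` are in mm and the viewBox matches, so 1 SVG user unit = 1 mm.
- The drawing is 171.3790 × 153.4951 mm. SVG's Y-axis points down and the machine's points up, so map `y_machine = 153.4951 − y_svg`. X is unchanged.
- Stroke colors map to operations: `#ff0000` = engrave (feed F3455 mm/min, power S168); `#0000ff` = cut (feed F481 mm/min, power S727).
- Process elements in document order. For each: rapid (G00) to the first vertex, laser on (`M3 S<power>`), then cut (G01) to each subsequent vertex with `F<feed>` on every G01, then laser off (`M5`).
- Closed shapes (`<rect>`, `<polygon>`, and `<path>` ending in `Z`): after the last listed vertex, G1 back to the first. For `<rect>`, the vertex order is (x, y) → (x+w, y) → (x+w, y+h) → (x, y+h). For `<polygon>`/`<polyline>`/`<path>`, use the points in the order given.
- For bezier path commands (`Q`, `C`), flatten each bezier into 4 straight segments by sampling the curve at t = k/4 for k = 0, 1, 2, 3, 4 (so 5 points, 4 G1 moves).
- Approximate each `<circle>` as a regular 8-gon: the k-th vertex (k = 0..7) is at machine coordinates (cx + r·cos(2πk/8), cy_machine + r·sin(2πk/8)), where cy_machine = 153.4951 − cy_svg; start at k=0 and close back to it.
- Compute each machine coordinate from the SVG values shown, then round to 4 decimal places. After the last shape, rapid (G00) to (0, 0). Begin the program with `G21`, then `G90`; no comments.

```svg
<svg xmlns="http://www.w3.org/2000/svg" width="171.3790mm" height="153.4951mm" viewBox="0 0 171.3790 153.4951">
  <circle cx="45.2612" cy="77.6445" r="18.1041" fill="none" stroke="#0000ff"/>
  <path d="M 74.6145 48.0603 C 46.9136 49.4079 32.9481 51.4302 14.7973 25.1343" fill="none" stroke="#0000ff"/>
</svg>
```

Since the viewBox matches the mm dimensions, user units are millimetres directly. The only transform is the Y-flip y_m = 153.4951 − y_svg.

Shape 1 is a circle drawn with `<circle>`. Its stroke #0000ff means cut at S727, F481. After flipping Y the toolpath is (63.3653,75.8506) → (58.0627,88.6521) → (45.2612,93.9547) → (32.4597,88.6521) → (27.1571,75.8506) → (32.4597,63.0491) → (45.2612,57.7465) → (58.0627,63.0491) → (63.3653,75.8506), returning to the start.

Shape 2 is a cubic bezier drawn with `<path>`. Its stroke #0000ff means cut at S727, F481. After flipping Y the toolpath is (74.6145,105.4348) → (56.1342,104.7506) → (41.1246,106.5315) → (27.9057,113.4955) → (14.7973,128.3608).

G21
G90
G00 X63.3653 Y75.8506
M3 S727
G01 X58.0627 Y88.6521 F481
G01 X45.2612 Y93.9547 F481
G01 X32.4597 Y88.6521 F481
G01 X27.1571 Y75.8506 F481
G01 X32.4597 Y63.0491 F481
G01 X45.2612 Y57.7465 F481
G01 X58.0627 Y63.0491 F481
G01 X63.3653 Y75.8506 F481
M5
G00 X74.6145 Y105.4348
M3 S727
G01 X56.1342 Y104.7506 F481
G01 X41.1246 Y106.5315 F481
G01 X27.9057 Y113.4955 F481
G01 X14.7973 Y128.3608 F481
M5
G00 X0.0000 Y0.0000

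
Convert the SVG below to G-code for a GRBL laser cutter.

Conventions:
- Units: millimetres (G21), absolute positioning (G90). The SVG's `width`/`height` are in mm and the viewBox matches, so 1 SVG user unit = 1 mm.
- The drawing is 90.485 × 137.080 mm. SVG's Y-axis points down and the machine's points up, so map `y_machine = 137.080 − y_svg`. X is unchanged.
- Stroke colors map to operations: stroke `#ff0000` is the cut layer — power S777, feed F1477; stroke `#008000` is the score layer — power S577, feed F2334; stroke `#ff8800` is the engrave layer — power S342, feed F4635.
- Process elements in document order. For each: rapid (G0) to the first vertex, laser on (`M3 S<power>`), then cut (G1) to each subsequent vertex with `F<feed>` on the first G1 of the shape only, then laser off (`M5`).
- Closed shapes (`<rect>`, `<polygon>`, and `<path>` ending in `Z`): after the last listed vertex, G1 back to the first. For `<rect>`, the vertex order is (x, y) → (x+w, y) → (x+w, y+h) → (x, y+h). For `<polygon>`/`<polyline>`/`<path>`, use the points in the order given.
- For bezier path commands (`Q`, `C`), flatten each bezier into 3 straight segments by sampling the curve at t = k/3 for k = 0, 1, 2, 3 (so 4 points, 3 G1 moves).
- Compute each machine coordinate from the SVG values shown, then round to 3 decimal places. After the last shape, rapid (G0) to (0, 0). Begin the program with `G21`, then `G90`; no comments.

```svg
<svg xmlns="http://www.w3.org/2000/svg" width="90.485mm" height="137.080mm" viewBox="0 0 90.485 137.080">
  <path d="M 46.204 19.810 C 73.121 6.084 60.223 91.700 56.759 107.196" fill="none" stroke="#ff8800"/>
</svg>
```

1 u = 1 mm; y_m = 137.080 − y.

[1] `<path>` cubic bezier, #ff8800→engrave S342 F4635: (46.204,117.270) → (61.673,104.158) → (61.544,62.477) → (56.759,29.884)

G21
G90
G0 X46.204 Y117.270
M3 S342
G1 X61.673 Y104.158 F4635
G1 X61.544 Y62.477
G1 X56.759 Y29.884
M5
G0 X0.000 Y0.000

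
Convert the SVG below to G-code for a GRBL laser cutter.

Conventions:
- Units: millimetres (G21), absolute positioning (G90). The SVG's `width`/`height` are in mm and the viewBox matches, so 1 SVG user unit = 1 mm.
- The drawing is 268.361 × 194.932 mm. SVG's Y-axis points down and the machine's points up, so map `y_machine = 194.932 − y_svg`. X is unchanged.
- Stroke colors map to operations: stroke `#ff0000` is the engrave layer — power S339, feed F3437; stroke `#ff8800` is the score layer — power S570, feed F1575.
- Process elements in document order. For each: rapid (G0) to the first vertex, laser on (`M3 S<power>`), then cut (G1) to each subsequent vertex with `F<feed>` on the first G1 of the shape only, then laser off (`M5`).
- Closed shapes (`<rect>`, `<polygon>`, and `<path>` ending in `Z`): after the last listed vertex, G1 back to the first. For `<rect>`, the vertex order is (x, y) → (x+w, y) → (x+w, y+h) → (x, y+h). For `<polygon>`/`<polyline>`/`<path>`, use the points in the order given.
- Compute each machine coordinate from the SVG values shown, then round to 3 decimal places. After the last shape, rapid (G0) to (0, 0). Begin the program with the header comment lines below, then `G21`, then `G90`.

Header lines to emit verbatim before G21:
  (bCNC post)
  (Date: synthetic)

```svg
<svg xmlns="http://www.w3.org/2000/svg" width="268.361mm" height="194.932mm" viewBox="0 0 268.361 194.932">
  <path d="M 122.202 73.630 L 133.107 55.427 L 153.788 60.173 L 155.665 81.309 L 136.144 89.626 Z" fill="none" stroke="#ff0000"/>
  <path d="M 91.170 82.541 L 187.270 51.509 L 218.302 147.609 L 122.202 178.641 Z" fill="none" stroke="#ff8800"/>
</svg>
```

Since the viewBox matches the mm dimensions, user units are millimetres directly. The only transform is the Y-flip y_m = 194.932 − y_svg.

Shape 1 is a regular polygon drawn with `<path>`. Its stroke #ff0000 means engrave at S339, F3437. After flipping Y the toolpath is (122.202,121.302) → (133.107,139.505) → (153.788,134.759) → (155.665,113.623) → (136.144,105.306) → (122.202,121.302), returning to the start.

Shape 2 is a regular polygon drawn with `<path>`. Its stroke #ff8800 means score at S570, F1575. After flipping Y the toolpath is (91.170,112.391) → (187.270,143.423) → (218.302,47.323) → (122.202,16.291) → (91.170,112.391), returning to the start.

(bCNC post)
(Date: synthetic)
G21
G90
G0 X122.202 Y121.302
M3 S339
G1 X133.107 Y139.505 F3437
G1 X153.788 Y134.759
G1 X155.665 Y113.623
G1 X136.144 Y105.306
G1 X122.202 Y121.302
M5
G0 X91.170 Y112.391
M3 S570
G1 X187.270 Y143.423 F1575
G1 X218.302 Y47.323
G1 X122.202 Y16.291
G1 X91.170 Y112.391
M5
G0 X0.000 Y0.000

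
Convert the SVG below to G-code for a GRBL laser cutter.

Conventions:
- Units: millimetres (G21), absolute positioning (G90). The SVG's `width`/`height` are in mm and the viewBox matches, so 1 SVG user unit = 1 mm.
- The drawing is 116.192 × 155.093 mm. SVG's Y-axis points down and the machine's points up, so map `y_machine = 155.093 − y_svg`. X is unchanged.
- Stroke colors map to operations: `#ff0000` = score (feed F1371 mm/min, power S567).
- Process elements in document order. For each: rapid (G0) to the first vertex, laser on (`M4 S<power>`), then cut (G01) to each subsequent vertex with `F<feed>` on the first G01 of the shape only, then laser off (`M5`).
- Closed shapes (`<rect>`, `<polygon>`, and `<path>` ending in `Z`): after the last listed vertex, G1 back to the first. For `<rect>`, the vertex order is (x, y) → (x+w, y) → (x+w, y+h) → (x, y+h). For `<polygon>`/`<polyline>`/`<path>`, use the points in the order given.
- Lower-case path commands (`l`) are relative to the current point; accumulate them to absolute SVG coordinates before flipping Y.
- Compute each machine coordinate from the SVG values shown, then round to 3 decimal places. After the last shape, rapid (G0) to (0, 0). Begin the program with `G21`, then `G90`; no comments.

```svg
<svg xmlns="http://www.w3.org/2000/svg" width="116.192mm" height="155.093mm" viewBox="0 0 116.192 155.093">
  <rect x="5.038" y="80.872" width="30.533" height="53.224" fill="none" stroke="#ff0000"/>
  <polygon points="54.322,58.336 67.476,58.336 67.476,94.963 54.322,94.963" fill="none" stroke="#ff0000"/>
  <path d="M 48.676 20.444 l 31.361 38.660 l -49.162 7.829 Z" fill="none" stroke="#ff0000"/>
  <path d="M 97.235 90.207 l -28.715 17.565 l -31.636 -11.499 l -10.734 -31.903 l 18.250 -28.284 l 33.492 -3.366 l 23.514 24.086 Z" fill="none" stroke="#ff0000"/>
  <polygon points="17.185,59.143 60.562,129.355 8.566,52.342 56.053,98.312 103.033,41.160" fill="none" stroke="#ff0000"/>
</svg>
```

G21
G90
G0 X5.038 Y74.221
M4 S567
G01 X35.571 Y74.221 F1371
G01 X35.571 Y20.997
G01 X5.038 Y20.997
G01 X5.038 Y74.221
M5
G0 X54.322 Y96.757
M4 S567
G01 X67.476 Y96.757 F1371
G01 X67.476 Y60.130
G01 X54.322 Y60.130
G01 X54.322 Y96.757
M5
G0 X48.676 Y134.649
M4 S567
G01 X80.037 Y95.989 F1371
G01 X30.875 Y88.160
G01 X48.676 Y134.649
M5
G0 X97.235 Y64.886
M4 S567
G01 X68.520 Y47.321 F1371
G01 X36.884 Y58.820
G01 X26.150 Y90.723
G01 X44.400 Y119.007
G01 X77.892 Y122.373
G01 X101.406 Y98.287
G01 X97.235 Y64.886
M5
G0 X17.185 Y95.950
M4 S567
G01 X60.562 Y25.738 F1371
G01 X8.566 Y102.751
G01 X56.053 Y56.781
G01 X103.033 Y113.933
G01 X17.185 Y95.950
M5
G0 X0.000 Y0.000

Since the viewBox matches the mm dimensions, user units are millimetres directly. The only transform is the Y-flip y_m = 155.093 − y_svg.

Shape 1 is a rectangle drawn with `<rect>`. Its stroke #ff0000 means score at S567, F1371. After flipping Y the toolpath is (5.038,74.221) → (35.571,74.221) → (35.571,20.997) → (5.038,20.997) → (5.038,74.221), returning to the start.

Shape 2 is a rectangle drawn with `<polygon>`. Its stroke #ff0000 means score at S567, F1371. After flipping Y the toolpath is (54.322,96.757) → (67.476,96.757) → (67.476,60.130) → (54.322,60.130) → (54.322,96.757), returning to the start.

Shape 3 is a regular polygon drawn with `<path>`. Its stroke #ff0000 means score at S567, F1371. After flipping Y the toolpath is (48.676,134.649) → (80.037,95.989) → (30.875,88.160) → (48.676,134.649), returning to the start.

Shape 4 is a regular polygon drawn with `<path>`. Its stroke #ff0000 means score at S567, F1371. After flipping Y the toolpath is (97.235,64.886) → (68.520,47.321) → (36.884,58.820) → (26.150,90.723) → (44.400,119.007) → (77.892,122.373) → (101.406,98.287) → (97.235,64.886), returning to the start.

Shape 5 is a closed polygon drawn with `<polygon>`. Its stroke #ff0000 means score at S567, F1371. After flipping Y the toolpath is (17.185,95.950) → (60.562,25.738) → (8.566,102.751) → (56.053,56.781) → (103.033,113.933) → (17.185,95.950), returning to the start.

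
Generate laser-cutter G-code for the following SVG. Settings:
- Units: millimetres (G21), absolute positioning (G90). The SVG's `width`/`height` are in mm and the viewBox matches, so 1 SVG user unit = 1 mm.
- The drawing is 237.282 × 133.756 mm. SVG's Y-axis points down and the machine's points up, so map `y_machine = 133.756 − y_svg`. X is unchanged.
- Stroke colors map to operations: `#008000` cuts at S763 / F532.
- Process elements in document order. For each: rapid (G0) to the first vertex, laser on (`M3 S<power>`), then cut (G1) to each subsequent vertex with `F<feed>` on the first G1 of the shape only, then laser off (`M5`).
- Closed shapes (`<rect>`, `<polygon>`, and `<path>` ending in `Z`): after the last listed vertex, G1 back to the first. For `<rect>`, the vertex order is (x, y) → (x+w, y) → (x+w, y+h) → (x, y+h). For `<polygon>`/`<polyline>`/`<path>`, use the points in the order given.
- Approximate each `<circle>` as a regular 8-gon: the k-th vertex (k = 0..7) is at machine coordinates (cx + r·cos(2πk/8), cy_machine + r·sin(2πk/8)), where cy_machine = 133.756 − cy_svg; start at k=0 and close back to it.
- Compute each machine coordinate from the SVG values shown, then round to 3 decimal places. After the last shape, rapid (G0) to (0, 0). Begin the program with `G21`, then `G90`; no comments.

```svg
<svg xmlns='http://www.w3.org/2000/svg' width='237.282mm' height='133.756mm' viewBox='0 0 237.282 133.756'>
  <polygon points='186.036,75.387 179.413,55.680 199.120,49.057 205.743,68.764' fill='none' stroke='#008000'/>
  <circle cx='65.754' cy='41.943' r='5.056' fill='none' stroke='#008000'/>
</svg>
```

G21
G90
G0 X186.036 Y58.369
M3 S763
G1 X179.413 Y78.076 F532
G1 X199.120 Y84.699
G1 X205.743 Y64.992
G1 X186.036 Y58.369
M5
G0 X70.810 Y91.813
M3 S763
G1 X69.329 Y95.388 F532
G1 X65.754 Y96.869
G1 X62.179 Y95.388
G1 X60.698 Y91.813
G1 X62.179 Y88.238
G1 X65.754 Y86.757
G1 X69.329 Y88.238
G1 X70.810 Y91.813
M5
G0 X0.000 Y0.000

1 u = 1 mm; y_m = 133.756 − y.

[1] `<polygon>` regular polygon, #008000→cut S763 F532: (186.036,58.369) → (179.413,78.076) → (199.120,84.699) → (205.743,64.992) → (186.036,58.369) (closed)

[2] `<circle>` circle, #008000→cut S763 F532: (70.810,91.813) → (69.329,95.388) → (65.754,96.869) → (62.179,95.388) → (60.698,91.813) → (62.179,88.238) → (65.754,86.757) → (69.329,88.238) → (70.810,91.813) (closed)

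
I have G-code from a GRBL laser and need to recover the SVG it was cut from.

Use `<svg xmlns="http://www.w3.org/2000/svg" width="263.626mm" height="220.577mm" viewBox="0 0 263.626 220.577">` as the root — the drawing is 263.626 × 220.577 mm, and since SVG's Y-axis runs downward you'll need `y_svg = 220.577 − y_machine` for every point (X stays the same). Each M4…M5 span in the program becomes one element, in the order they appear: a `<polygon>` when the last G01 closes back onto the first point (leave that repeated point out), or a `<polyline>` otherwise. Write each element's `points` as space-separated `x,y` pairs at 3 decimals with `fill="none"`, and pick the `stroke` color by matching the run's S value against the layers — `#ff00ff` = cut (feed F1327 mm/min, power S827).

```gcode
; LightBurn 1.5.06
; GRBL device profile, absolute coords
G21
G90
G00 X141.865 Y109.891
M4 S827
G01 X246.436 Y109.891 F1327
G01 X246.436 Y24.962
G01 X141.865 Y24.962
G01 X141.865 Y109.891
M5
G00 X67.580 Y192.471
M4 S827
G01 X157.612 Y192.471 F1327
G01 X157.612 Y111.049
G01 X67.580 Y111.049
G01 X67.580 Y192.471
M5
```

<svg xmlns="http://www.w3.org/2000/svg" width="263.626mm" height="220.577mm" viewBox="0 0 263.626 220.577">
  <polygon points="141.865,110.686 246.436,110.686 246.436,195.615 141.865,195.615" fill="none" stroke="#ff00ff"/>
  <polygon points="67.580,28.106 157.612,28.106 157.612,109.528 67.580,109.528" fill="none" stroke="#ff00ff"/>
</svg>

Machine Y-up, SVG Y-down with viewBox height 220.577, so y_svg = 220.577 − y_machine; X carries over. Every run uses S827, so all elements get stroke `#ff00ff` (cut).

Run 1: The run returns to its start, so emit a `<polygon>` with points (Y-flipped): 141.865,110.686 246.436,110.686 246.436,195.615 141.865,195.615.

Run 2: The run returns to its start, so emit a `<polygon>` with points (Y-flipped): 67.580,28.106 157.612,28.106 157.612,109.528 67.580,109.528.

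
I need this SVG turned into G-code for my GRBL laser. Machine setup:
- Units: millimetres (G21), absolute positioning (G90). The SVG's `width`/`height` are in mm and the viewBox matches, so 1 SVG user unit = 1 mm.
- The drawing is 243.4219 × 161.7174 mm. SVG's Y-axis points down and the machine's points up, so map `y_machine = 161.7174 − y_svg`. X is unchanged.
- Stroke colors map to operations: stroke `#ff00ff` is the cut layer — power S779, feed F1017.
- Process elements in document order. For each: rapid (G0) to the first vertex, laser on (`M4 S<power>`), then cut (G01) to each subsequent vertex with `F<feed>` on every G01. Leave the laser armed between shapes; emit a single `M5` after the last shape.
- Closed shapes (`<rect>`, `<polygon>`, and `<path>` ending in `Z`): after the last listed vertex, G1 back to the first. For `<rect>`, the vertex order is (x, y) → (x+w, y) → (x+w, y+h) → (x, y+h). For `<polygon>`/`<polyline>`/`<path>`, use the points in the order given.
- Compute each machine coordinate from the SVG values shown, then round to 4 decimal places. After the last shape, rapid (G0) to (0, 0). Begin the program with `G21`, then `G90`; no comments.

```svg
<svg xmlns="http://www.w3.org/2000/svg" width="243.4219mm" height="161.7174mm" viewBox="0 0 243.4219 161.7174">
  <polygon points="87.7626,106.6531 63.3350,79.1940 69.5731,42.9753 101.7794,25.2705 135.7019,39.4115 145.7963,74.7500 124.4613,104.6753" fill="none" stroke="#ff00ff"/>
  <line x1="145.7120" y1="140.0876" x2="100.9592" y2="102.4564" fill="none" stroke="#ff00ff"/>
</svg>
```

G21
G90
G0 X87.7626 Y55.0643
M4 S779
G01 X63.3350 Y82.5234 F1017
G01 X69.5731 Y118.7421 F1017
G01 X101.7794 Y136.4469 F1017
G01 X135.7019 Y122.3059 F1017
G01 X145.7963 Y86.9674 F1017
G01 X124.4613 Y57.0421 F1017
G01 X87.7626 Y55.0643 F1017
G0 X145.7120 Y21.6298
M4 S779
G01 X100.9592 Y59.2610 F1017
M5
G0 X0.0000 Y0.0000

1 u = 1 mm; y_m = 161.7174 − y.

[1] `<polygon>` regular polygon, #ff00ff→cut S779 F1017: (87.7626,55.0643) → (63.3350,82.5234) → (69.5731,118.7421) → (101.7794,136.4469) → (135.7019,122.3059) → (145.7963,86.9674) → (124.4613,57.0421) → (87.7626,55.0643) (closed)

[2] `<line>` line segment, #ff00ff→cut S779 F1017: (145.7120,21.6298) → (100.9592,59.2610)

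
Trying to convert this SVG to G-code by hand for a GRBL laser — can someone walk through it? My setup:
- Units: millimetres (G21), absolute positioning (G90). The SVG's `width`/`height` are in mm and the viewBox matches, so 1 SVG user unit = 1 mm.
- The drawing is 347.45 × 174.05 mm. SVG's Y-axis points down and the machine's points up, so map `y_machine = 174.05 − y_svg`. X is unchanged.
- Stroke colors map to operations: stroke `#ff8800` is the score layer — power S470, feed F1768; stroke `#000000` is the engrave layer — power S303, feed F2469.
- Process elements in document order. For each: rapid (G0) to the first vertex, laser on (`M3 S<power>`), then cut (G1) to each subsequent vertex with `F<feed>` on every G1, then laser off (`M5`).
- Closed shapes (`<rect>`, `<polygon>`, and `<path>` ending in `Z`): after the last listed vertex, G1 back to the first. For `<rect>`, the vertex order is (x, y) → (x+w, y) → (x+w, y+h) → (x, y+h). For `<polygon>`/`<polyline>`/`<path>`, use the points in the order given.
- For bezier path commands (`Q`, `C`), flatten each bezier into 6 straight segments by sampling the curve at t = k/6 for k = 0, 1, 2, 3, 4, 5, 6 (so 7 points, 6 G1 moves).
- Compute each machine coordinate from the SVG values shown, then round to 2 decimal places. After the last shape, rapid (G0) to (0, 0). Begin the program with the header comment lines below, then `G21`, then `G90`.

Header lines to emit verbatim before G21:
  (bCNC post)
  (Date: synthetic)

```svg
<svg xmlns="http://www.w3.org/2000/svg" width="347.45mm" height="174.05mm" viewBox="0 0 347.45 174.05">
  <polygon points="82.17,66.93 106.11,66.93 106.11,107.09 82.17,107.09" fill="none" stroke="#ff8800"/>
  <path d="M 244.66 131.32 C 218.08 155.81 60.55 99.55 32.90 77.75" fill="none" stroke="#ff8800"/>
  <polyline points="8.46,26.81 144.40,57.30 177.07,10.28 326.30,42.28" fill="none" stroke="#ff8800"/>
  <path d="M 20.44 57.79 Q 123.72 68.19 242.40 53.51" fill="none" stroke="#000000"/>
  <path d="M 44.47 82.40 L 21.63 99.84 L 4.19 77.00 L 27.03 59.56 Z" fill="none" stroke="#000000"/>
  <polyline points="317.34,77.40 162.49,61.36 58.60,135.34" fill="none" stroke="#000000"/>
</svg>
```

(bCNC post)
(Date: synthetic)
G21
G90
G0 X82.17 Y107.12
M3 S470
G1 X106.11 Y107.12 F1768
G1 X106.11 Y66.96 F1768
G1 X82.17 Y66.96 F1768
G1 X82.17 Y107.12 F1768
M5
G0 X244.66 Y42.73
M3 S470
G1 X221.67 Y36.68 F1768
G1 X184.09 Y40.89 F1768
G1 X139.18 Y52.16 F1768
G1 X94.18 Y67.28 F1768
G1 X56.34 Y83.06 F1768
G1 X32.90 Y96.30 F1768
M5
G0 X8.46 Y147.24
M3 S470
G1 X144.40 Y116.75 F1768
G1 X177.07 Y163.77 F1768
G1 X326.30 Y131.77 F1768
M5
G0 X20.44 Y116.26
M3 S303
G1 X55.29 Y113.49 F2469
G1 X91.00 Y112.11 F2469
G1 X127.57 Y112.13 F2469
G1 X164.99 Y113.54 F2469
G1 X203.27 Y116.34 F2469
G1 X242.40 Y120.54 F2469
M5
G0 X44.47 Y91.65
M3 S303
G1 X21.63 Y74.21 F2469
G1 X4.19 Y97.05 F2469
G1 X27.03 Y114.49 F2469
G1 X44.47 Y91.65 F2469
M5
G0 X317.34 Y96.65
M3 S303
G1 X162.49 Y112.69 F2469
G1 X58.60 Y38.71 F2469
M5
G0 X0.00 Y0.00

Since the viewBox matches the mm dimensions, user units are millimetres directly. The only transform is the Y-flip y_m = 174.05 − y_svg.

Shape 1 is a rectangle drawn with `<polygon>`. Its stroke #ff8800 means score at S470, F1768. After flipping Y the toolpath is (82.17,107.12) → (106.11,107.12) → (106.11,66.96) → (82.17,66.96) → (82.17,107.12), returning to the start.

Shape 2 is a cubic bezier drawn with `<path>`. Its stroke #ff8800 means score at S470, F1768. After flipping Y the toolpath is (244.66,42.73) → (221.67,36.68) → (184.09,40.89) → (139.18,52.16) → (94.18,67.28) → (56.34,83.06) → (32.90,96.30).

Shape 3 is a open polyline drawn with `<polyline>`. Its stroke #ff8800 means score at S470, F1768. After flipping Y the toolpath is (8.46,147.24) → (144.40,116.75) → (177.07,163.77) → (326.30,131.77).

Shape 4 is a quadratic bezier drawn with `<path>`. Its stroke #000000 means engrave at S303, F2469. After flipping Y the toolpath is (20.44,116.26) → (55.29,113.49) → (91.00,112.11) → (127.57,112.13) → (164.99,113.54) → (203.27,116.34) → (242.40,120.54).

Shape 5 is a regular polygon drawn with `<path>`. Its stroke #000000 means engrave at S303, F2469. After flipping Y the toolpath is (44.47,91.65) → (21.63,74.21) → (4.19,97.05) → (27.03,114.49) → (44.47,91.65), returning to the start.

Shape 6 is a open polyline drawn with `<polyline>`. Its stroke #000000 means engrave at S303, F2469. After flipping Y the toolpath is (317.34,96.65) → (162.49,112.69) → (58.60,38.71).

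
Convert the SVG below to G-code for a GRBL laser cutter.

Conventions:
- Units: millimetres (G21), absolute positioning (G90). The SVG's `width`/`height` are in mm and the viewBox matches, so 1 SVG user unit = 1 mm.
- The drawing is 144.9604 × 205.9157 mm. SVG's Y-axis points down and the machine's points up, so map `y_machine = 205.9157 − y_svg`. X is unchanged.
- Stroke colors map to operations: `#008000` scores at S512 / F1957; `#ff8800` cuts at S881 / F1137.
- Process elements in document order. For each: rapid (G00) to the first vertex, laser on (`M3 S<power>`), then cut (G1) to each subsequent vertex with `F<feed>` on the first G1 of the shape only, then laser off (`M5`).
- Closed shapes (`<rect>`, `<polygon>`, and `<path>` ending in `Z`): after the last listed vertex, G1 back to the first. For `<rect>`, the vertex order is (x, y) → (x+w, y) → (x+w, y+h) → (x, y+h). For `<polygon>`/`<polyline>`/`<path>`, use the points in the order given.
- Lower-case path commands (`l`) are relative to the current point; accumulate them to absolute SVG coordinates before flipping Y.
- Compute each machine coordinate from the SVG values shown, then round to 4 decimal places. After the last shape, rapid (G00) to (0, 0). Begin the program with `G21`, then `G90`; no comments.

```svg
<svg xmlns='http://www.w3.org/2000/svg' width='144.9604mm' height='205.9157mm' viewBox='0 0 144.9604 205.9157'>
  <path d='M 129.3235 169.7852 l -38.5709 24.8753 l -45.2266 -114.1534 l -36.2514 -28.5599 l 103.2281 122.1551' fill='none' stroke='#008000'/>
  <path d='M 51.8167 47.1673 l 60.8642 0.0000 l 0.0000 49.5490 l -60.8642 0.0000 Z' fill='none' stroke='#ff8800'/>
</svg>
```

1 u = 1 mm; y_m = 205.9157 − y.

[1] `<path>` open polyline, #008000→score S512 F1957: (129.3235,36.1305) → (90.7526,11.2552) → (45.5260,125.4086) → (9.2746,153.9685) → (112.5027,31.8134)

[2] `<path>` rectangle, #ff8800→cut S881 F1137: (51.8167,158.7484) → (112.6809,158.7484) → (112.6809,109.1994) → (51.8167,109.1994) → (51.8167,158.7484) (closed)

G21
G90
G00 X129.3235 Y36.1305
M3 S512
G1 X90.7526 Y11.2552 F1957
G1 X45.5260 Y125.4086
G1 X9.2746 Y153.9685
G1 X112.5027 Y31.8134
M5
G00 X51.8167 Y158.7484
M3 S881
G1 X112.6809 Y158.7484 F1137
G1 X112.6809 Y109.1994
G1 X51.8167 Y109.1994
G1 X51.8167 Y158.7484
M5
G00 X0.0000 Y0.0000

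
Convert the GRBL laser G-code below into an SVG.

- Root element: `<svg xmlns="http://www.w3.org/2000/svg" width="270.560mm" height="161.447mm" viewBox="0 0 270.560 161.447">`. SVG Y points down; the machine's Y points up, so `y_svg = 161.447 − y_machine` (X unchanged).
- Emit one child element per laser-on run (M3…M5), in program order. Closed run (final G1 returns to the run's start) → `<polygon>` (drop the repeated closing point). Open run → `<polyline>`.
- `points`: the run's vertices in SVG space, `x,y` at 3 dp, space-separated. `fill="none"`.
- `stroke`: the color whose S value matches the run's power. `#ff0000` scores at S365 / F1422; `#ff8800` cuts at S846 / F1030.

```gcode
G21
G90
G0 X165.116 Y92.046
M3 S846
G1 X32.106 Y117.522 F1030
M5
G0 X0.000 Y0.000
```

<svg xmlns="http://www.w3.org/2000/svg" width="270.560mm" height="161.447mm" viewBox="0 0 270.560 161.447">
  <polyline points="165.116,69.401 32.106,43.925" fill="none" stroke="#ff8800"/>
</svg>

Machine Y-up, SVG Y-down with viewBox height 161.447, so y_svg = 161.447 − y_machine; X carries over. Every run uses S846, so all elements get stroke `#ff8800` (cut).

Run 1: The run is open, so emit a `<polyline>` with points (Y-flipped): 165.116,69.401 32.106,43.925.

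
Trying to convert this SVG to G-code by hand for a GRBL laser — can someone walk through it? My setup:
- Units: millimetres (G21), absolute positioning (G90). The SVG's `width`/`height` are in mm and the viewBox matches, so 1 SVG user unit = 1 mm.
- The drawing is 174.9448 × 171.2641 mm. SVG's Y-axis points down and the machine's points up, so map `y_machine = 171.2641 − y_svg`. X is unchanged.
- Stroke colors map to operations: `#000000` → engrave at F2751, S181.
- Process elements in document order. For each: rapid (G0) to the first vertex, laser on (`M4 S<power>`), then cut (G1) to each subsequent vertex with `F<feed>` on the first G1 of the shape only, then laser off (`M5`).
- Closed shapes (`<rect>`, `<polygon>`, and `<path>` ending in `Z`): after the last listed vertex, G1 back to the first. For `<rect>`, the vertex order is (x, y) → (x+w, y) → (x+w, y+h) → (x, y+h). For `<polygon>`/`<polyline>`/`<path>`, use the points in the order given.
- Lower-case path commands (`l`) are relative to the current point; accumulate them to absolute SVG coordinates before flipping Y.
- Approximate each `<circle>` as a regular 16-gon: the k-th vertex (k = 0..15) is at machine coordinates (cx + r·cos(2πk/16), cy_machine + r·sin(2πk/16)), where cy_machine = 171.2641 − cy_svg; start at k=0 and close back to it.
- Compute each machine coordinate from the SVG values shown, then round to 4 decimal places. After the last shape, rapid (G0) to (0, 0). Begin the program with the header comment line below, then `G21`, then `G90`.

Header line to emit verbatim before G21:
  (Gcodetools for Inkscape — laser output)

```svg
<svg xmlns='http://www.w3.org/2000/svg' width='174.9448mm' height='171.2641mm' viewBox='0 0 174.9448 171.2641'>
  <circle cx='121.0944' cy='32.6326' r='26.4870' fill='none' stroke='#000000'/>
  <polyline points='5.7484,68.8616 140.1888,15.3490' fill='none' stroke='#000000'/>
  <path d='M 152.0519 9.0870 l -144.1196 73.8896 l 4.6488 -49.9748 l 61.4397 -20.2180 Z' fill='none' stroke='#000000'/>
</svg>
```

(Gcodetools for Inkscape — laser output)
G21
G90
G0 X147.5814 Y138.6315
M4 S181
G1 X145.5652 Y148.7676 F2751
G1 X139.8235 Y157.3606
G1 X131.2305 Y163.1023
G1 X121.0944 Y165.1185
G1 X110.9583 Y163.1023
G1 X102.3653 Y157.3606
G1 X96.6236 Y148.7676
G1 X94.6074 Y138.6315
G1 X96.6236 Y128.4954
G1 X102.3653 Y119.9024
G1 X110.9583 Y114.1607
G1 X121.0944 Y112.1445
G1 X131.2305 Y114.1607
G1 X139.8235 Y119.9024
G1 X145.5652 Y128.4954
G1 X147.5814 Y138.6315
M5
G0 X5.7484 Y102.4025
M4 S181
G1 X140.1888 Y155.9151 F2751
M5
G0 X152.0519 Y162.1771
M4 S181
G1 X7.9323 Y88.2875 F2751
G1 X12.5811 Y138.2623
G1 X74.0208 Y158.4803
G1 X152.0519 Y162.1771
M5
G0 X0.0000 Y0.0000

1 u = 1 mm; y_m = 171.2641 − y.

[1] `<circle>` circle, #000000→engrave S181 F2751: (147.5814,138.6315) → (145.5652,148.7676) → (139.8235,157.3606) → (131.2305,163.1023) → (121.0944,165.1185) → (110.9583,163.1023) → (102.3653,157.3606) → (96.6236,148.7676) → (94.6074,138.6315) → (96.6236,128.4954) → (102.3653,119.9024) → (110.9583,114.1607) → (121.0944,112.1445) → (131.2305,114.1607) → (139.8235,119.9024) → (145.5652,128.4954) → (147.5814,138.6315) (closed)

[2] `<polyline>` line segment, #000000→engrave S181 F2751: (5.7484,102.4025) → (140.1888,155.9151)

[3] `<path>` closed polygon, #000000→engrave S181 F2751: (152.0519,162.1771) → (7.9323,88.2875) → (12.5811,138.2623) → (74.0208,158.4803) → (152.0519,162.1771) (closed)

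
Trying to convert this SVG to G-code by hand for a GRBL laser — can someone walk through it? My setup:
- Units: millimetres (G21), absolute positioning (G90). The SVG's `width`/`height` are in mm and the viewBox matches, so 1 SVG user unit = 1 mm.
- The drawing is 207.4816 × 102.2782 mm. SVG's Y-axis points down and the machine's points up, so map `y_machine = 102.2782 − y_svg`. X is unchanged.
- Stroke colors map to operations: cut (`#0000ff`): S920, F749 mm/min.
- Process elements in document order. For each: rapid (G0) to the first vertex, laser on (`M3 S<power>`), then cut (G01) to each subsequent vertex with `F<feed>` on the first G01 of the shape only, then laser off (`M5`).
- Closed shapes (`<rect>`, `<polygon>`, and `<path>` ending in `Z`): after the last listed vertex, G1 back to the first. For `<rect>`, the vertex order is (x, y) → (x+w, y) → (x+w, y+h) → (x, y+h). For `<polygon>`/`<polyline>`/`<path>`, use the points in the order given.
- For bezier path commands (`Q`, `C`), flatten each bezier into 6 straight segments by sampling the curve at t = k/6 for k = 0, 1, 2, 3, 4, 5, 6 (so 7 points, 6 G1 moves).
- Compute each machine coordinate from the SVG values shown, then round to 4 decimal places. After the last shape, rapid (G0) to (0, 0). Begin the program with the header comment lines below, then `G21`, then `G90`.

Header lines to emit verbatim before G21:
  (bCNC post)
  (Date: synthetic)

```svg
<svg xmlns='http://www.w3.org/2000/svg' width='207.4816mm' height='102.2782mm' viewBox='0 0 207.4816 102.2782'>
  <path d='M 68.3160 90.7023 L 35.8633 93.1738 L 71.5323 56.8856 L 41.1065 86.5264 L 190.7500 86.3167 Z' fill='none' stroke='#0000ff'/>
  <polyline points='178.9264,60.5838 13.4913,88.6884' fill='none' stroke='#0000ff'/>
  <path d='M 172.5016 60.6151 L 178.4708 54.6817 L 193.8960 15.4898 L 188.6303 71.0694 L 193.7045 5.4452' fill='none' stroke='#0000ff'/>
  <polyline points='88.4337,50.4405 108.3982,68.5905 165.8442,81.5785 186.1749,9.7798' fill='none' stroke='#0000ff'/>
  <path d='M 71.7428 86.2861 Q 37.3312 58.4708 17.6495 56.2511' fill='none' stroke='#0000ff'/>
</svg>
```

(bCNC post)
(Date: synthetic)
G21
G90
G0 X68.3160 Y11.5759
M3 S920
G01 X35.8633 Y9.1044 F749
G01 X71.5323 Y45.3926
G01 X41.1065 Y15.7518
G01 X190.7500 Y15.9615
G01 X68.3160 Y11.5759
M5
G0 X178.9264 Y41.6944
M3 S920
G01 X13.4913 Y13.5898 F749
M5
G0 X172.5016 Y41.6631
M3 S920
G01 X178.4708 Y47.5965 F749
G01 X193.8960 Y86.7884
G01 X188.6303 Y31.2088
G01 X193.7045 Y96.8330
M5
G0 X88.4337 Y51.8377
M3 S920
G01 X108.3982 Y33.6877 F749
G01 X165.8442 Y20.6997
G01 X186.1749 Y92.4984
M5
G0 X71.7428 Y15.9921
M3 S920
G01 X60.6814 Y24.5529 F749
G01 X50.4384 Y31.6917
G01 X41.0137 Y37.4085
G01 X32.4073 Y41.7033
G01 X24.6192 Y44.5762
G01 X17.6495 Y46.0271
M5
G0 X0.0000 Y0.0000

Since the viewBox matches the mm dimensions, user units are millimetres directly. The only transform is the Y-flip y_m = 102.2782 − y_svg.

Shape 1 is a closed polygon drawn with `<path>`. Its stroke #0000ff means cut at S920, F749. After flipping Y the toolpath is (68.3160,11.5759) → (35.8633,9.1044) → (71.5323,45.3926) → (41.1065,15.7518) → (190.7500,15.9615) → (68.3160,11.5759), returning to the start.

Shape 2 is a line segment drawn with `<polyline>`. Its stroke #0000ff means cut at S920, F749. After flipping Y the toolpath is (178.9264,41.6944) → (13.4913,13.5898).

Shape 3 is a open polyline drawn with `<path>`. Its stroke #0000ff means cut at S920, F749. After flipping Y the toolpath is (172.5016,41.6631) → (178.4708,47.5965) → (193.8960,86.7884) → (188.6303,31.2088) → (193.7045,96.8330).

Shape 4 is a open polyline drawn with `<polyline>`. Its stroke #0000ff means cut at S920, F749. After flipping Y the toolpath is (88.4337,51.8377) → (108.3982,33.6877) → (165.8442,20.6997) → (186.1749,92.4984).

Shape 5 is a quadratic bezier drawn with `<path>`. Its stroke #0000ff means cut at S920, F749. After flipping Y the toolpath is (71.7428,15.9921) → (60.6814,24.5529) → (50.4384,31.6917) → (41.0137,37.4085) → (32.4073,41.7033) → (24.6192,44.5762) → (17.6495,46.0271).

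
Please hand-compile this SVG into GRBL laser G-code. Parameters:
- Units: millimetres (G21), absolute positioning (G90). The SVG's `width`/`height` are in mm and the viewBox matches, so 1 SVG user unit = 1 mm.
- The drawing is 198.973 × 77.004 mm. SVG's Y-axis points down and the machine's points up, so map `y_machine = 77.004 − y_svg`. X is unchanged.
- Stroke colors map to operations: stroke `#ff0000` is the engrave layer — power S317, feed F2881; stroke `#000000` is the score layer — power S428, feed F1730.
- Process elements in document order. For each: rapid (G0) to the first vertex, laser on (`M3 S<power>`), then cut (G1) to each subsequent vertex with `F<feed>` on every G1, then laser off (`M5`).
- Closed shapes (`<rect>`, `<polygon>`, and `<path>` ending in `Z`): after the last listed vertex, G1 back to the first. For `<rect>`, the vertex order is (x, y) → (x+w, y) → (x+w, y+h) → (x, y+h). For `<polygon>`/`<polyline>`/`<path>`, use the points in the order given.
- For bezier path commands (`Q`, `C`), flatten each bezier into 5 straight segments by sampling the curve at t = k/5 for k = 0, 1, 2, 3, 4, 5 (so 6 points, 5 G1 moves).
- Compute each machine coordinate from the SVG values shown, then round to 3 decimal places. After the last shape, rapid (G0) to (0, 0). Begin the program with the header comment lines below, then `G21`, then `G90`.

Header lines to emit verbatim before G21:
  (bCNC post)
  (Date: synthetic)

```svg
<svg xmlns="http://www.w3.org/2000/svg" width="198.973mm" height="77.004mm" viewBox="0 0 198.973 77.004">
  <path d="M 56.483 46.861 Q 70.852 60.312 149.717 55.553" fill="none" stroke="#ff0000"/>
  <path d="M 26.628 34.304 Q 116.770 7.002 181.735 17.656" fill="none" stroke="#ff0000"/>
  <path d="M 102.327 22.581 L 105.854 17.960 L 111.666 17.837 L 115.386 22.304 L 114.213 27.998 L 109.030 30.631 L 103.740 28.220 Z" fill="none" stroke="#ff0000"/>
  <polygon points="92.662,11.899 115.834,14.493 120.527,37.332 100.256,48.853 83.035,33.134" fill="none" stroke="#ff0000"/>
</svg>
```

(bCNC post)
(Date: synthetic)
G21
G90
G0 X56.483 Y30.143
M3 S317
G1 X64.810 Y25.491 F2881
G1 X78.298 Y22.296 F2881
G1 X96.944 Y20.557 F2881
G1 X120.751 Y20.276 F2881
G1 X149.717 Y21.451 F2881
M5
G0 X26.628 Y42.700
M3 S317
G1 X61.678 Y52.103 F2881
G1 X94.713 Y58.469 F2881
G1 X125.735 Y61.798 F2881
G1 X154.742 Y62.091 F2881
G1 X181.735 Y59.348 F2881
M5
G0 X102.327 Y54.423
M3 S317
G1 X105.854 Y59.044 F2881
G1 X111.666 Y59.167 F2881
G1 X115.386 Y54.700 F2881
G1 X114.213 Y49.006 F2881
G1 X109.030 Y46.373 F2881
G1 X103.740 Y48.784 F2881
G1 X102.327 Y54.423 F2881
M5
G0 X92.662 Y65.105
M3 S317
G1 X115.834 Y62.511 F2881
G1 X120.527 Y39.672 F2881
G1 X100.256 Y28.151 F2881
G1 X83.035 Y43.870 F2881
G1 X92.662 Y65.105 F2881
M5
G0 X0.000 Y0.000

Since the viewBox matches the mm dimensions, user units are millimetres directly. The only transform is the Y-flip y_m = 77.004 − y_svg.

Shape 1 is a quadratic bezier drawn with `<path>`. Its stroke #ff0000 means engrave at S317, F2881. After flipping Y the toolpath is (56.483,30.143) → (64.810,25.491) → (78.298,22.296) → (96.944,20.557) → (120.751,20.276) → (149.717,21.451).

Shape 2 is a quadratic bezier drawn with `<path>`. Its stroke #ff0000 means engrave at S317, F2881. After flipping Y the toolpath is (26.628,42.700) → (61.678,52.103) → (94.713,58.469) → (125.735,61.798) → (154.742,62.091) → (181.735,59.348).

Shape 3 is a regular polygon drawn with `<path>`. Its stroke #ff0000 means engrave at S317, F2881. After flipping Y the toolpath is (102.327,54.423) → (105.854,59.044) → (111.666,59.167) → (115.386,54.700) → (114.213,49.006) → (109.030,46.373) → (103.740,48.784) → (102.327,54.423), returning to the start.

Shape 4 is a regular polygon drawn with `<polygon>`. Its stroke #ff0000 means engrave at S317, F2881. After flipping Y the toolpath is (92.662,65.105) → (115.834,62.511) → (120.527,39.672) → (100.256,28.151) → (83.035,43.870) → (92.662,65.105), returning to the start.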